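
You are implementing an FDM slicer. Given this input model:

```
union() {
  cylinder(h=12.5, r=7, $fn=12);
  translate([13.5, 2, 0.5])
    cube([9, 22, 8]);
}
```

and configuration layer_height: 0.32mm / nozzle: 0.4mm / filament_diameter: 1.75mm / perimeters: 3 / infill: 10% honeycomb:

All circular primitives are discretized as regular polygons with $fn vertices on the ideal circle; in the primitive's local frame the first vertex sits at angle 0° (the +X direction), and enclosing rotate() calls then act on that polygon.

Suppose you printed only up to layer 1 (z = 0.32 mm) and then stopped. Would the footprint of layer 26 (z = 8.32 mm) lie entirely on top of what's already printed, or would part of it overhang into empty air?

Compare the two slices. At z = 0.32: the cylinder: section is a regular 12-gon, circumradius r=7 (area = (12/2)·7.000²·sin(360°/12) = 147.00 mm²); the cube at (13.5, 2) is not intersected at this z (z outside [0.5, 8.5]); Combining (union): only the r=7 cylinder is present, so the union is just that shape — area = 147.00 mm². At z = 8.32: the r=7 cylinder gives a regular 12-gon of circumradius 7 (constant along its height) (area = (12/2)·7.000²·sin(360°/12) = 147.00 mm²); the cube at (13.5, 2) is present — its section is the full 9×22 rectangle (area 198.00 mm²); Merging all regions: the 2 present regions are separate (no shared area or edge), so areas and boundary lengths simply add and each stays a separate island — area = 345.00 mm². Checking containment: at z = 8.32 the cross-section extends beyond the z = 0.32 cross-section by about 198.00 mm².

part overhangs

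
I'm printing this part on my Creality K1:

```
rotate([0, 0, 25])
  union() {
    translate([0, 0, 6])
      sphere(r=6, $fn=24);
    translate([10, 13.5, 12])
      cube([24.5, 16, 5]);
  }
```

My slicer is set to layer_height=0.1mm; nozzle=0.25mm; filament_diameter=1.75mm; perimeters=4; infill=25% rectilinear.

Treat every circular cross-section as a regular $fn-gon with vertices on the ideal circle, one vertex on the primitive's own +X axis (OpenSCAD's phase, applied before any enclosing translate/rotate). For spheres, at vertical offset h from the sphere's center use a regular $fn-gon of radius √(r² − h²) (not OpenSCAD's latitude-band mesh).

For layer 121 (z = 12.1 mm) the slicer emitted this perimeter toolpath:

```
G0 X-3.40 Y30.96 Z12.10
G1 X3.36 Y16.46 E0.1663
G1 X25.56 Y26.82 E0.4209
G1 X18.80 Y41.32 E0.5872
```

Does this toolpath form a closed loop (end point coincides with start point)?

no

Start point (G0): (-3.40, 30.96). End point (last G1): the path does not return to the start — open.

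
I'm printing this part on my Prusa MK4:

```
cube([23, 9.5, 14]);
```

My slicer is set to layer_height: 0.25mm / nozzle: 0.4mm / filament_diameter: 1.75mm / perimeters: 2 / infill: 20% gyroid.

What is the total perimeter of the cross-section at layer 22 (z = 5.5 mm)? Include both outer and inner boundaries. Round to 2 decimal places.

65.00 mm

At z = 5.5 mm: the 23×9.5 cube contributes its full rectangle (perimeter 65.00 mm). Overall, the cross-section is a single solid region. Total boundary length (outer) = 65.00 mm.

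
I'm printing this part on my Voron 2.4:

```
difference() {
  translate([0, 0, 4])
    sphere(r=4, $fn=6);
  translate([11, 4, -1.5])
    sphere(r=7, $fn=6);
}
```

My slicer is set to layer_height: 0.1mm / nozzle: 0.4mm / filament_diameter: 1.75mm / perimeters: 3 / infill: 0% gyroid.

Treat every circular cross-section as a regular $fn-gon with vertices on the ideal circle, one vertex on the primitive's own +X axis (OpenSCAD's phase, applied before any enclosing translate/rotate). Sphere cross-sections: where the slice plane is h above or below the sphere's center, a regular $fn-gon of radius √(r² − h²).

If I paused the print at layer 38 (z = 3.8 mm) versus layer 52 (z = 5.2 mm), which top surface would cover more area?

layer 38 (z = 3.8 mm)

Layer 38 (z = 3.8): the r=4 sphere slices to a regular 6-gon of circumradius 3.995 (√(r²−h²) with h=0.2 from center) (area = (6/2)·3.995²·sin(360°/6) = 41.47 mm²); the sphere at (11, 4): section is a regular 6-gon, circumradius = √(r²−h²) = √(7²−5.3²) = 4.573 (area = (6/2)·4.573²·sin(360°/6) = 54.33 mm²); Subtracting the remaining from the first: starting from the r=4 sphere (41.47 mm²), the r=7 sphere at (11, 4) misses the remaining region (no effect) — area = 41.47 mm². So its area = 41.47 mm². Layer 52 (z = 5.2): the sphere: section is a regular 6-gon, circumradius = √(r²−h²) = √(4²−1.2²) = 3.816 (area = (6/2)·3.816²·sin(360°/6) = 37.83 mm²); the r=7 sphere at (11, 4) slices to a regular 6-gon of circumradius 2.027 (√(r²−h²) with h=6.7 from center) (area = (6/2)·2.027²·sin(360°/6) = 10.68 mm²); After the difference (first − rest): starting from the r=4 sphere (37.83 mm²), the r=7 sphere at (11, 4) misses the remaining region (no effect) — area = 37.83 mm². So its area = 37.83 mm². Layer 38 is larger (41.47 vs 37.83 mm²).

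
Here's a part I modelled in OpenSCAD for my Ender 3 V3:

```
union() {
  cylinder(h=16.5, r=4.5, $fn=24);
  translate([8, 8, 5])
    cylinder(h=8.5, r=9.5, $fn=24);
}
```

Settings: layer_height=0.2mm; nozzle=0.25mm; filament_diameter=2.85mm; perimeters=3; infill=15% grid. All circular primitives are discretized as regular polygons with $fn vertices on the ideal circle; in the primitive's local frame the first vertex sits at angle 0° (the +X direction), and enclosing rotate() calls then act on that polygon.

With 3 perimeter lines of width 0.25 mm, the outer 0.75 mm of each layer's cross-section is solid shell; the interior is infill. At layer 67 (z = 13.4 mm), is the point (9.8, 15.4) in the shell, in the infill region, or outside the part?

infill

At z = 13.4 mm: the r=4.5 cylinder contributes a regular 24-gon of circumradius 4.5; the r=9.5 cylinder at (8, 8) contributes a regular 24-gon of circumradius 9.5; Merging all regions: the regions partially overlap (shared area 13.15 mm²), so overlapping operands fuse into one piece — 1 connected region. Overall, the cross-section is a single solid region. The nearest boundary edge runs (8.00, 17.50)→(10.46, 17.18); distance from the point to it = 1.85 mm. The point is inside the cross-section and 1.85 mm from the nearest boundary — more than the 0.75 mm shell width (3 × 0.25), so it's in the infill interior.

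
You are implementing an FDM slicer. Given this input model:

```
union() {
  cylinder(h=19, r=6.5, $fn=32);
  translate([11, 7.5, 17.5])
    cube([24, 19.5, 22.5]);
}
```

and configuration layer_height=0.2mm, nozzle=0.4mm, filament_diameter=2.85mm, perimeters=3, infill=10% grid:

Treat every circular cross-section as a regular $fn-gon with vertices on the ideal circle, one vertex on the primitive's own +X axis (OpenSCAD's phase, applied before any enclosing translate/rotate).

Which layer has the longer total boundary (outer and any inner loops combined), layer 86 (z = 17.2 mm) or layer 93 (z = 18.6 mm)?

layer 93 (z = 18.6 mm)

Layer 86 (z = 17.2): the r=6.5 cylinder contributes a regular 32-gon of circumradius 6.5 (perimeter = 2·32·6.500·sin(180°/32) = 40.78 mm); the cube at (11, 7.5) is absent (z outside [17.5, 40]); Taking the union: only the r=6.5 cylinder is present, so the union is just that shape — boundary = 40.78 mm. So its perimeter = 40.78 mm. Layer 93 (z = 18.6): the r=6.5 cylinder gives a regular 32-gon of circumradius 6.5 (constant along its height) (perimeter = 2·32·6.500·sin(180°/32) = 40.78 mm); the cube at (11, 7.5) (footprint 24×19.5) is included at this height (perimeter 87.00 mm); Taking the union: the 2 present regions are separate (no shared area or edge), so areas and boundary lengths simply add and each stays a separate island — boundary = 127.78 mm. So its perimeter = 127.78 mm. Layer 93 is larger (127.78 vs 40.78 mm).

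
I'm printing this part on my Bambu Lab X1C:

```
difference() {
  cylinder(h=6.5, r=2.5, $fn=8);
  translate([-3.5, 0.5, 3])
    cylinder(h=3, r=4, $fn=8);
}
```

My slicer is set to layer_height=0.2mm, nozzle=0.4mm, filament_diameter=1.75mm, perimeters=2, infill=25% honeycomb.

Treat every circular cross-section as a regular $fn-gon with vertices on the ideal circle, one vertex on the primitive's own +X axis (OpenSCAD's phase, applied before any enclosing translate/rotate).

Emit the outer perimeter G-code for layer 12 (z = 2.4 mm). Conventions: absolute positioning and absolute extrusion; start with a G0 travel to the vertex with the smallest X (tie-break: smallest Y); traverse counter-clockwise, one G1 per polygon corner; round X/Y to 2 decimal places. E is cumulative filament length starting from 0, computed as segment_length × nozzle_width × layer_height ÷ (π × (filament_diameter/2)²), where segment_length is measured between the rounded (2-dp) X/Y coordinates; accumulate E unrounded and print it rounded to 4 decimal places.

At z = 2.4 mm: the r=2.5 cylinder contributes a regular 8-gon of circumradius 2.5; the cylinder at (-3.5, 0.5) is not intersected at this z (z outside [3, 6]); Taking the first minus the rest: none of the subtracted shapes is present at this height, so the r=2.5 cylinder is unchanged — 1 connected region. The outline is a single polygon with 8 vertices. Extrusion per mm of travel: 0.4 × 0.2 / (π × 0.875²) = 0.033260. Accumulating E over each segment gives final E = 0.5094.

G0 X-2.50 Y0.00 Z2.40
G1 X-1.77 Y-1.77 E0.0637
G1 X0.00 Y-2.50 E0.1274
G1 X1.77 Y-1.77 E0.1910
G1 X2.50 Y0.00 E0.2547
G1 X1.77 Y1.77 E0.3184
G1 X0.00 Y2.50 E0.3821
G1 X-1.77 Y1.77 E0.4458
G1 X-2.50 Y0.00 E0.5094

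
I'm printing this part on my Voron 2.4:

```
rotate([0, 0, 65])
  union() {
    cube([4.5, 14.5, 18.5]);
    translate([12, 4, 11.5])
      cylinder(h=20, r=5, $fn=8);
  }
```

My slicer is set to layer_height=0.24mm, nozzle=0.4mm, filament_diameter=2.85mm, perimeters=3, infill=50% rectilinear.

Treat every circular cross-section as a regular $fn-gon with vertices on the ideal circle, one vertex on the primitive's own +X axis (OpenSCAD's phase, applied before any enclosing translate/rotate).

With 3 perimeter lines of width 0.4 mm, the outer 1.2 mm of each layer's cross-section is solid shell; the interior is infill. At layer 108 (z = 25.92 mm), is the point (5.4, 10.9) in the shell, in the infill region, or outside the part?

shell

At z = 25.92 mm: the cube does not reach this height (z outside [0, 18.5]); the r=5 cylinder at (12, 4) contributes a regular 8-gon of circumradius 5; Taking the union: only the r=5 cylinder at (12, 4) is present, so the union is just that shape — 1 connected region; (rotated 65° about Z; rotation is an isometry so areas/perimeters/island counts are preserved). Overall, the cross-section is a single solid region. Undo the 65° rotation: the query point maps to (12.161, -0.288) in the un-rotated model frame. The nearest boundary edge runs (12.00, -1.00)→(15.54, 0.46); distance from the point to it = 0.60 mm. The point is inside the cross-section, 0.60 mm from the nearest boundary — within the 1.2 mm shell band (3 × 0.4).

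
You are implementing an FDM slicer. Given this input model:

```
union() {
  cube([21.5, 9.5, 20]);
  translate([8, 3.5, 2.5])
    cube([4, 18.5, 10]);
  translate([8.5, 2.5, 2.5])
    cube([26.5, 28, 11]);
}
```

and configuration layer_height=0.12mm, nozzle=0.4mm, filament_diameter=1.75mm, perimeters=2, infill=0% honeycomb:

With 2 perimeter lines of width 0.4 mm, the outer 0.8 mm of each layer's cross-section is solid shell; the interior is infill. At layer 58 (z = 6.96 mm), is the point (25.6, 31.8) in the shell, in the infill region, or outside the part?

outside

At z = 6.96 mm: the 21.5×9.5 cube contributes its full rectangle; the cube at (8, 3.5) is present — its section is the full 4×18.5 rectangle; the 26.5×28 cube at (8.5, 2.5) contributes its full rectangle; Merging all regions: the regions partially overlap (shared area 158.75 mm²), so overlapping operands fuse into one piece — 1 connected region. Overall, the cross-section is a single solid region. The nearest boundary edge runs (8.50, 30.50)→(35.00, 30.50); distance from the point to it = 1.30 mm. The point is not inside any of the regions above, so it lies outside the cross-section (1.30 mm from the nearest boundary).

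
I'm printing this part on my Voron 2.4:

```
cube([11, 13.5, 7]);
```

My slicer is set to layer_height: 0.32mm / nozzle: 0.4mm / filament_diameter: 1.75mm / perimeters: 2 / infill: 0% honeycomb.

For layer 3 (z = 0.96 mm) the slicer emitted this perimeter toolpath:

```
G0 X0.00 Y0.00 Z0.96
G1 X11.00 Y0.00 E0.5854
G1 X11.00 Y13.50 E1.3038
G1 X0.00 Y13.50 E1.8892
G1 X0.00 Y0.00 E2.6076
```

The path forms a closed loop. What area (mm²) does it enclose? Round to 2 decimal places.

Apply the shoelace formula to the sequence of (X, Y) vertices; enclosed area = 148.50 mm².

148.50 mm²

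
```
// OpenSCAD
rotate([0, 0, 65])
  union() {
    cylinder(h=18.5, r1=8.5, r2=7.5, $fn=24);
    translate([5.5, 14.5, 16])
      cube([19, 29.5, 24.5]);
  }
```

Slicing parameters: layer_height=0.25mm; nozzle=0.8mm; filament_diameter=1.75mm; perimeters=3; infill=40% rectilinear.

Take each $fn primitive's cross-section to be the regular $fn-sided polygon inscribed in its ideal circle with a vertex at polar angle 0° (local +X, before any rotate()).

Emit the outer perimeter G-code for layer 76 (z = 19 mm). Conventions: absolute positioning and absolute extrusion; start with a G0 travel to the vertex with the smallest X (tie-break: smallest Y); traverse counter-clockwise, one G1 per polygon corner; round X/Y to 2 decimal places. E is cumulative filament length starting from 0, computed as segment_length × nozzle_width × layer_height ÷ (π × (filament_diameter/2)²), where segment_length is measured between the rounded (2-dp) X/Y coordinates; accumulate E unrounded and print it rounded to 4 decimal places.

At z = 19 mm: the cone does not reach this height (z outside [0, 18.5]); the cube at (5.5, 14.5) is present — its section is the full 19×29.5 rectangle; Taking the union: only the 19×29.5 cube at (5.5, 14.5) is present, so the union is just that shape — 1 connected region; (whole slice rotated 65° about Z — lengths, areas and connectivity unchanged). The outline is a single polygon with 4 vertices. Extrusion per mm of travel: 0.8 × 0.25 / (π × 0.875²) = 0.083150. Accumulating E over each segment gives final E = 8.0649.

G0 X-37.55 Y23.58 Z19.00
G1 X-10.82 Y11.11 E2.4526
G1 X-2.79 Y28.33 E4.0325
G1 X-29.52 Y40.80 E6.4850
G1 X-37.55 Y23.58 E8.0649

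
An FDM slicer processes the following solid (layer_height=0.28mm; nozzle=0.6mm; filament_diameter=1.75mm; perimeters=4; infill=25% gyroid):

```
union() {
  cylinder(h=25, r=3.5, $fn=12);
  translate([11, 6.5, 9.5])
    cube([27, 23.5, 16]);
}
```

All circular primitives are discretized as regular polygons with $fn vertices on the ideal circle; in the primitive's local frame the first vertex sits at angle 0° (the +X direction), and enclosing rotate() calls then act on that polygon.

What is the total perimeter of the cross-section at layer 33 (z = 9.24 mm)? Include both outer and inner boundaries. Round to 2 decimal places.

21.74 mm

At z = 9.24 mm: the cylinder: section is a regular 12-gon, circumradius r=3.5 (perimeter = 2·12·3.500·sin(180°/12) = 21.74 mm); the cube at (11, 6.5) does not reach this height (z outside [9.5, 25.5]); Combining (union): only the r=3.5 cylinder is present, so the union is just that shape — boundary = 21.74 mm. Overall, the cross-section is a single solid region. Total boundary length (outer) = 21.74 mm.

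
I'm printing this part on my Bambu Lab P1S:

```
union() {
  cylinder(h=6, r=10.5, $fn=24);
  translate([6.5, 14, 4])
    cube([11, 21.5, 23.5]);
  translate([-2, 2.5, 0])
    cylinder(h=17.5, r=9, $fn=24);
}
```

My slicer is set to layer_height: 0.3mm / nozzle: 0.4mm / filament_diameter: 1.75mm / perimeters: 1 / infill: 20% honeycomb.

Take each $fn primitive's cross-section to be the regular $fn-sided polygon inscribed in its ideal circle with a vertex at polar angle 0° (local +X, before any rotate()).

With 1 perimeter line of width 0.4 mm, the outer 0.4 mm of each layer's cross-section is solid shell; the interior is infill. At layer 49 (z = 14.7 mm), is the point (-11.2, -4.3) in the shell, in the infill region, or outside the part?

At z = 14.7 mm: the cylinder is not intersected at this z (z outside [0, 6]); the 11×21.5 cube at (6.5, 14) contributes its full rectangle; the cylinder at (-2, 2.5): section is a regular 24-gon, circumradius r=9; Taking the union: the 2 present regions are separate (no shared area or edge), so areas and boundary lengths simply add and each stays a separate island — 2 connected regions. Overall, the cross-section has 2 separate islands. The nearest boundary edge runs (-8.36, -3.86)→(-9.79, -2.00); distance from the point to it = 2.52 mm. The point is not inside any of the regions above, so it lies outside the cross-section (2.52 mm from the nearest boundary).

outside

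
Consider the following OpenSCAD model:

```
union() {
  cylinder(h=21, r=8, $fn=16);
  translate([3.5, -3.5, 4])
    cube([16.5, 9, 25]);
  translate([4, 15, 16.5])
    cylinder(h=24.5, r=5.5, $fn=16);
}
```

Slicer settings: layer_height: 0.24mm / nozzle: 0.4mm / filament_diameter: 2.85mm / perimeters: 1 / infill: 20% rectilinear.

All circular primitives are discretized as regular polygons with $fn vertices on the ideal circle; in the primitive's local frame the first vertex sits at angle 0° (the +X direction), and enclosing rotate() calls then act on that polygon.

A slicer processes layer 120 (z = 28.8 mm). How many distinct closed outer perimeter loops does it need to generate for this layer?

2

At z = 28.8 mm: the cylinder is absent (z outside [0, 21]); the 16.5×9 cube at (3.5, -3.5) contributes its full rectangle; the r=5.5 cylinder at (4, 15) gives a regular 16-gon of circumradius 5.5 (constant along its height); Merging all regions: the 2 present regions are separate (no shared area or edge), so areas and boundary lengths simply add and each stays a separate island — 2 connected regions. The result has 2 disconnected regions.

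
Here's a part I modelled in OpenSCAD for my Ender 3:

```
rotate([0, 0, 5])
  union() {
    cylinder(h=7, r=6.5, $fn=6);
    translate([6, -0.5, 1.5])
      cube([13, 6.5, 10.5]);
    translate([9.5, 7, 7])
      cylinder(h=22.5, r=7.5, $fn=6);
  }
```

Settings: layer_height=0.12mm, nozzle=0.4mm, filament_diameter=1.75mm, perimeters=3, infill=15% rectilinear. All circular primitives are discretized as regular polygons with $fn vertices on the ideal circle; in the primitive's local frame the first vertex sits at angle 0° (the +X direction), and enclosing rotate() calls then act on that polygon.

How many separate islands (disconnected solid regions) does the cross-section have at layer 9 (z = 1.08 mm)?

1

At z = 1.08 mm: the r=6.5 cylinder contributes a regular 6-gon of circumradius 6.5; the cube at (6, -0.5) does not reach this height (z outside [1.5, 12]); the cylinder at (9.5, 7) does not reach this height (z outside [7, 29.5]); Combining (union): only the r=6.5 cylinder is present, so the union is just that shape — 1 connected region; (whole slice rotated 5° about Z — lengths, areas and connectivity unchanged). Overall, the cross-section is a single solid region. Island count = 1.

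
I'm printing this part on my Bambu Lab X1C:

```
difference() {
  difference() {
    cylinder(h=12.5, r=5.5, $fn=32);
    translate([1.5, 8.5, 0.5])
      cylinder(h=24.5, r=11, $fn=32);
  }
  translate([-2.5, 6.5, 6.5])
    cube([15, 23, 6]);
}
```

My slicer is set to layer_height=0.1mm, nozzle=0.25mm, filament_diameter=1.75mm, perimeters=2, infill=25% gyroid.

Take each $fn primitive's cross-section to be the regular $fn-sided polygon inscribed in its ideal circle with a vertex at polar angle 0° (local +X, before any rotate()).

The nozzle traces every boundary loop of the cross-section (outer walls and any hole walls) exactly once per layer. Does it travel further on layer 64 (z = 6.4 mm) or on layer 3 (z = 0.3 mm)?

layer 3 (z = 0.3 mm)

Layer 64 (z = 6.4): the r=5.5 cylinder gives a regular 32-gon of circumradius 5.5 (constant along its height) (perimeter = 2·32·5.500·sin(180°/32) = 34.50 mm); the r=11 cylinder at (1.5, 8.5) gives a regular 32-gon of circumradius 11 (constant along its height) (perimeter = 2·32·11.000·sin(180°/32) = 69.00 mm); Subtracting the remaining from the first: starting from the r=5.5 cylinder, the r=11 cylinder at (1.5, 8.5) partially overlaps it — only the 67.53 mm² overlap (of its 377.69 mm²) is removed, clipping the outline — boundary = 26.81 mm; the cube at (-2.5, 6.5) is absent (z outside [6.5, 12.5]); Taking the first minus the rest: none of the subtracted shapes is present at this height, so that combined region is unchanged — boundary = 26.81 mm. So its perimeter = 26.81 mm. Layer 3 (z = 0.3): the r=5.5 cylinder gives a regular 32-gon of circumradius 5.5 (constant along its height) (perimeter = 2·32·5.500·sin(180°/32) = 34.50 mm); the cylinder at (1.5, 8.5) is absent (z outside [0.5, 25]); After the difference (first − rest): none of the subtracted shapes is present at this height, so the r=5.5 cylinder is unchanged — boundary = 34.50 mm; the cube at (-2.5, 6.5) is not intersected at this z (z outside [6.5, 12.5]); After the difference (first − rest): none of the subtracted shapes is present at this height, so the result so far is unchanged — boundary = 34.50 mm. So its perimeter = 34.50 mm. Layer 3 is larger (34.50 vs 26.81 mm).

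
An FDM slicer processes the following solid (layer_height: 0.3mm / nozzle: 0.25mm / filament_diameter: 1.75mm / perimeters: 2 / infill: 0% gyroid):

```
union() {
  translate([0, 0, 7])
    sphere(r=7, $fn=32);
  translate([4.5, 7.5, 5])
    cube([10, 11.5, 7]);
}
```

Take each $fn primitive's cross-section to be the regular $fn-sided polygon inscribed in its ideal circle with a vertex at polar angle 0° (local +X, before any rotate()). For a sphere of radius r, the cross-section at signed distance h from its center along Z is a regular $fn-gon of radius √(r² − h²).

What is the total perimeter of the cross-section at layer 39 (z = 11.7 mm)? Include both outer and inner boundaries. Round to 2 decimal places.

At z = 11.7 mm: the r=7 sphere contributes a regular 32-gon of circumradius √(7²−4.7²) = 5.187 (perimeter = 2·32·5.187·sin(180°/32) = 32.54 mm); the cube at (4.5, 7.5) (footprint 10×11.5) is included at this height (perimeter 43.00 mm); Combining (union): the 2 present regions are separate (no shared area or edge), so areas and boundary lengths simply add and each stays a separate island — boundary = 75.54 mm. Overall, the cross-section has 2 separate islands. Total boundary length (outer) = 75.54 mm.

75.54 mm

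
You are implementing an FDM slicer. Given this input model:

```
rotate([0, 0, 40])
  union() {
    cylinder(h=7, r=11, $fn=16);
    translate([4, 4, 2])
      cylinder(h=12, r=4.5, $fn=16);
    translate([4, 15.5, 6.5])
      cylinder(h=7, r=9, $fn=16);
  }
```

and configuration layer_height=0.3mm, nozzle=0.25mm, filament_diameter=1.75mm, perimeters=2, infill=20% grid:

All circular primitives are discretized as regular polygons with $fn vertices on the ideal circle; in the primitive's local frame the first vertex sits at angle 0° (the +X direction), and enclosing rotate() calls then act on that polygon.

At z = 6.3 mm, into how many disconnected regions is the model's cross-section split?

1

At z = 6.3 mm: the r=11 cylinder gives a regular 16-gon of circumradius 11 (constant along its height); the cylinder at (4, 4): section is a regular 16-gon, circumradius r=4.5; the cylinder at (4, 15.5) is not intersected at this z (z outside [6.5, 13.5]); Merging all regions: the r=4.5 cylinder at (4, 4) lies entirely inside the r=11 cylinder, so the union is just the r=11 cylinder — 1 connected region; (rotated 40° about Z; rotation is an isometry so areas/perimeters/island counts are preserved). The result has 1 disconnected region.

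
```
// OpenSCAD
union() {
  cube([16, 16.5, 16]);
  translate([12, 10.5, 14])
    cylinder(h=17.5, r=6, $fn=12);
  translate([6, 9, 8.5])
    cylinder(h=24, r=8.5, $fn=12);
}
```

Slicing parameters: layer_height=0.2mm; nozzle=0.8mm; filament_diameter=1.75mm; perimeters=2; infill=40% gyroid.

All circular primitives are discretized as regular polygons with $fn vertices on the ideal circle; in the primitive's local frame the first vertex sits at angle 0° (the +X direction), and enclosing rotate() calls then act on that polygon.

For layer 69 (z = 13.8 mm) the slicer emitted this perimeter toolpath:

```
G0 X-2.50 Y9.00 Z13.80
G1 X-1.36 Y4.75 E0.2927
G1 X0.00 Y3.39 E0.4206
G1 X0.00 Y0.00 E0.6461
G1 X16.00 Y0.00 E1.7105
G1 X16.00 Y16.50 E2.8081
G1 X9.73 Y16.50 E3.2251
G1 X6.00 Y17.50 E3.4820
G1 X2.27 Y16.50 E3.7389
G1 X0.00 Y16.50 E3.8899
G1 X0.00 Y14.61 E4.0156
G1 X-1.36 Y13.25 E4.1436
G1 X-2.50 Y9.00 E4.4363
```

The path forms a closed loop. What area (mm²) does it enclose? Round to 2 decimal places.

285.98 mm²

Apply the shoelace formula to the sequence of (X, Y) vertices; enclosed area = 285.98 mm².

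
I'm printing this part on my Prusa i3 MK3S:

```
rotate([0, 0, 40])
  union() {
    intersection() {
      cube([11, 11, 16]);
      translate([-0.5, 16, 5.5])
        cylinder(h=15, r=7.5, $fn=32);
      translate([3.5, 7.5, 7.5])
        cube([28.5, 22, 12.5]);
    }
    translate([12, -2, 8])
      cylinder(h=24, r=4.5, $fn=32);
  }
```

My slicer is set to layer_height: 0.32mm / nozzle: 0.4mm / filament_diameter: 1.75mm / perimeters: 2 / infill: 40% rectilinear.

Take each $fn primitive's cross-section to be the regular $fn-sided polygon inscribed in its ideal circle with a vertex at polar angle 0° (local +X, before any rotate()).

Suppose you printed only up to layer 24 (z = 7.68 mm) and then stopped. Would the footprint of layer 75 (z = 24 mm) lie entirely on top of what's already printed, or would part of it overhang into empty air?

Compare the two slices. At z = 7.68: the cube (footprint 11×11) is included at this height (area 121.00 mm²); the r=7.5 cylinder at (-0.5, 16) contributes a regular 32-gon of circumradius 7.5 (area = (32/2)·7.500²·sin(360°/32) = 175.58 mm²); the cube at (3.5, 7.5) (footprint 28.5×22) is included at this height (area 627.00 mm²); Keeping only the common overlap: the r=7.5 cylinder at (-0.5, 16) partially overlaps the 11×11 cube; clipping to the common part keeps 8.29 mm²; the 28.5×22 cube at (3.5, 7.5) partially overlaps the running intersection; clipping to the common part keeps 1.13 mm² — area = 1.13 mm²; the cylinder at (12, -2) is not intersected at this z (z outside [8, 32]); Merging all regions: only the result so far is present, so the union is just that shape — area = 1.13 mm²; (rotated 40° about Z; rotation is an isometry so areas/perimeters/island counts are preserved). At z = 24: the cube is not intersected at this z (z outside [0, 16]); the cylinder at (-0.5, 16) is absent (z outside [5.5, 20.5]); the cube at (3.5, 7.5) is not intersected at this z (z outside [7.5, 20]); Taking the intersection: at least one operand is absent at this height, so nothing remains; the r=4.5 cylinder at (12, -2) contributes a regular 32-gon of circumradius 4.5 (area = (32/2)·4.500²·sin(360°/32) = 63.21 mm²); Merging all regions: only the r=4.5 cylinder at (12, -2) is present, so the union is just that shape — area = 63.21 mm²; (whole slice rotated 40° about Z — lengths, areas and connectivity unchanged). Checking containment: at z = 24 the cross-section extends beyond the z = 7.68 cross-section by about 63.21 mm².

part overhangs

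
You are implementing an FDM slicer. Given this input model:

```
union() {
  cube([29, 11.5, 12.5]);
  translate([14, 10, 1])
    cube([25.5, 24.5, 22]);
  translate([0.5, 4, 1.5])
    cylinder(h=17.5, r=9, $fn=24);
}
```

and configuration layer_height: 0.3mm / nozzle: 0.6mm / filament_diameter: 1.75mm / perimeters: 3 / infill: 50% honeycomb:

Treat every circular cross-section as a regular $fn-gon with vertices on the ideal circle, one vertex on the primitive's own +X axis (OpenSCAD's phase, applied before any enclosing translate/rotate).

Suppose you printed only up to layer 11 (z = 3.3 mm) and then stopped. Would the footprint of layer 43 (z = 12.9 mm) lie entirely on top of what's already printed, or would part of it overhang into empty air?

entirely on top

Compare the two slices. At z = 3.3: the 29×11.5 cube contributes its full rectangle (area 333.50 mm²); the 25.5×24.5 cube at (14, 10) contributes its full rectangle (area 624.75 mm²); the r=9 cylinder at (0.5, 4) gives a regular 24-gon of circumradius 9 (constant along its height) (area = (24/2)·9.000²·sin(360°/24) = 251.57 mm²); Combining (union): the regions partially overlap — summed areas 1209.82 mm² minus the doubly-counted overlap 120.89 mm² gives 1088.93 mm² — area = 1088.93 mm². At z = 12.9: the cube does not reach this height (z outside [0, 12.5]); the cube at (14, 10) (footprint 25.5×24.5) is included at this height (area 624.75 mm²); the r=9 cylinder at (0.5, 4) gives a regular 24-gon of circumradius 9 (constant along its height) (area = (24/2)·9.000²·sin(360°/24) = 251.57 mm²); Merging all regions: the 2 present regions are separate (no shared area or edge), so areas and boundary lengths simply add and each stays a separate island — area = 876.32 mm². Checking containment: the cross-section at z = 12.9 is a subset of the cross-section at z = 3.3.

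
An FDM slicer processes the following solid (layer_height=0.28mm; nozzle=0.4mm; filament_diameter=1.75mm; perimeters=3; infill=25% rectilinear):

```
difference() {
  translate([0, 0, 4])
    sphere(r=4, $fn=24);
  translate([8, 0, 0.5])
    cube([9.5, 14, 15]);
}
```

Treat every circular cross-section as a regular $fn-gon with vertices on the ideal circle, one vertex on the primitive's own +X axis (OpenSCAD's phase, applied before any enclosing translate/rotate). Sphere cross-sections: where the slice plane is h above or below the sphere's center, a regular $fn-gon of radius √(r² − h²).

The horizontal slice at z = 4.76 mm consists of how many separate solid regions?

At z = 4.76 mm: the sphere: section is a regular 24-gon, circumradius = √(r²−h²) = √(4²−0.76²) = 3.927; the cube at (8, 0) is present — its section is the full 9.5×14 rectangle; Subtracting the remaining from the first: starting from the r=4 sphere, the 9.5×14 cube at (8, 0) misses the remaining region (no effect) — 1 connected region. The result has 1 disconnected region.

1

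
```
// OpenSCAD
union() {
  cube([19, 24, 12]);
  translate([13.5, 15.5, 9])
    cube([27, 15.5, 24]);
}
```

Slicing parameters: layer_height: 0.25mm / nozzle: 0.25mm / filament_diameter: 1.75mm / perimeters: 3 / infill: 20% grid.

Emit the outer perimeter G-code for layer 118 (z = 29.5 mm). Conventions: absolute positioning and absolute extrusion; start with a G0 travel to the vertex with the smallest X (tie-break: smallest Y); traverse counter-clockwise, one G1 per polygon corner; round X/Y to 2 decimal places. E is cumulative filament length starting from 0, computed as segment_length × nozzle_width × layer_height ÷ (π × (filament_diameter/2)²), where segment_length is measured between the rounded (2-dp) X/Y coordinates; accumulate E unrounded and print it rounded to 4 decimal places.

At z = 29.5 mm: the cube is absent (z outside [0, 12]); the cube at (13.5, 15.5) (footprint 27×15.5) is included at this height; Merging all regions: only the 27×15.5 cube at (13.5, 15.5) is present, so the union is just that shape — 1 connected region. The outline is a single polygon with 4 vertices. Extrusion per mm of travel: 0.25 × 0.25 / (π × 0.875²) = 0.025984. Accumulating E over each segment gives final E = 2.2087.

G0 X13.50 Y15.50 Z29.50
G1 X40.50 Y15.50 E0.7016
G1 X40.50 Y31.00 E1.1043
G1 X13.50 Y31.00 E1.8059
G1 X13.50 Y15.50 E2.2087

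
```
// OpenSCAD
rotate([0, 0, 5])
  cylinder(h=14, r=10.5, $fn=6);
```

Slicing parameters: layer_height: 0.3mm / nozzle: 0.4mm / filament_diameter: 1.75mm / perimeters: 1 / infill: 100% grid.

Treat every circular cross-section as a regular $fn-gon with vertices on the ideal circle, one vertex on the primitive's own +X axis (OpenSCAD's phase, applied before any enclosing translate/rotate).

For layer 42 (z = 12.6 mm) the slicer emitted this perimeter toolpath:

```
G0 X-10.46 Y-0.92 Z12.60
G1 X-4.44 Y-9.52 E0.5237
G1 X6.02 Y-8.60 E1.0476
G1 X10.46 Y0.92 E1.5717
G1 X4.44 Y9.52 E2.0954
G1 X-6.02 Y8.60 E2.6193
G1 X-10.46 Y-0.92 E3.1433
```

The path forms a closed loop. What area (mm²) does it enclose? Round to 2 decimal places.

Apply the shoelace formula to the sequence of (X, Y) vertices; enclosed area = 286.48 mm².

286.48 mm²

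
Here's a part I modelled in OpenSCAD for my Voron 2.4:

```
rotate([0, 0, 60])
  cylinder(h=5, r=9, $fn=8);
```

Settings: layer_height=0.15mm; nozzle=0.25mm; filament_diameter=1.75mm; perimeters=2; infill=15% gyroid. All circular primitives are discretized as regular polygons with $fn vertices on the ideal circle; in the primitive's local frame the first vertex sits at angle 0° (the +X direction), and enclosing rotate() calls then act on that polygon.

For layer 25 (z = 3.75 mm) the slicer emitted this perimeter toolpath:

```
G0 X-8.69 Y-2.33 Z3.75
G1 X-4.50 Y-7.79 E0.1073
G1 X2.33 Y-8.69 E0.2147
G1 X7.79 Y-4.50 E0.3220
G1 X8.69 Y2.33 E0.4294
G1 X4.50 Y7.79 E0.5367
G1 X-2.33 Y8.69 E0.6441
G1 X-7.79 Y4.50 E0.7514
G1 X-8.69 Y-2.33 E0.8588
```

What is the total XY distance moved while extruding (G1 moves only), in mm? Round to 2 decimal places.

Sum the Euclidean lengths of each G1 segment: total = 55.09 mm.

55.09 mm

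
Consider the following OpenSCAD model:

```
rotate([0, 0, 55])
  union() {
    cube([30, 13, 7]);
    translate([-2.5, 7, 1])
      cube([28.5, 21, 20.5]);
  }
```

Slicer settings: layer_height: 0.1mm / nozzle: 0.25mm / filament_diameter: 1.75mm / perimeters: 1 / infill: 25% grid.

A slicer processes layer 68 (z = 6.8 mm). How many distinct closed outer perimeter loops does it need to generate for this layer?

At z = 6.8 mm: the 30×13 cube contributes its full rectangle; the 28.5×21 cube at (-2.5, 7) contributes its full rectangle; Merging all regions: the regions partially overlap (shared area 156.00 mm²), so overlapping operands fuse into one piece — 1 connected region; (rotated 55° about Z; rotation is an isometry so areas/perimeters/island counts are preserved). The result has 1 disconnected region.

1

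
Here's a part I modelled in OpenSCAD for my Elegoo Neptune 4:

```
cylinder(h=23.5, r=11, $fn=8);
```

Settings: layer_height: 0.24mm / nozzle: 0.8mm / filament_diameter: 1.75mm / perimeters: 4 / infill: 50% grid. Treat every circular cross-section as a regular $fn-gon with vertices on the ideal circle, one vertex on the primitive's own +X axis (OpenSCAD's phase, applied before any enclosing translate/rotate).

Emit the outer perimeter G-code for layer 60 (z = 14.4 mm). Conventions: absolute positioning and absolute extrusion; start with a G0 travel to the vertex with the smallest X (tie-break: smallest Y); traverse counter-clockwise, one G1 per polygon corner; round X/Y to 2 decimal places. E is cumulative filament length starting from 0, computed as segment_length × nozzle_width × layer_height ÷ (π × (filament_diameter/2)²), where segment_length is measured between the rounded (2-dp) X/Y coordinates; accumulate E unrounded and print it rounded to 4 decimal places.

At z = 14.4 mm: the r=11 cylinder gives a regular 8-gon of circumradius 11 (constant along its height). The outline is a single polygon with 8 vertices. Extrusion per mm of travel: 0.8 × 0.24 / (π × 0.875²) = 0.079824. Accumulating E over each segment gives final E = 5.3770.

G0 X-11.00 Y0.00 Z14.40
G1 X-7.78 Y-7.78 E0.6721
G1 X0.00 Y-11.00 E1.3442
G1 X7.78 Y-7.78 E2.0164
G1 X11.00 Y0.00 E2.6885
G1 X7.78 Y7.78 E3.3606
G1 X0.00 Y11.00 E4.0327
G1 X-7.78 Y7.78 E4.7049
G1 X-11.00 Y0.00 E5.3770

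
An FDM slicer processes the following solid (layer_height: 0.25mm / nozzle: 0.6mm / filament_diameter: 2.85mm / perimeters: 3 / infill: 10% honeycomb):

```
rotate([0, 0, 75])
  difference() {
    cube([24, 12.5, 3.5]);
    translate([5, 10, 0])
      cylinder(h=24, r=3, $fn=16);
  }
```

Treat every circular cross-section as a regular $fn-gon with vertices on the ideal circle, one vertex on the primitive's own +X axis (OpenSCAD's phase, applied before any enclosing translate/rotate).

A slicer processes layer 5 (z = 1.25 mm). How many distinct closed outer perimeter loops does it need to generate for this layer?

At z = 1.25 mm: the cube (footprint 24×12.5) is included at this height; the r=3 cylinder at (5, 10) gives a regular 16-gon of circumradius 3 (constant along its height); Subtracting the remaining from the first: starting from the 24×12.5 cube, the r=3 cylinder at (5, 10) partially overlaps it — only the 26.56 mm² overlap (of its 27.55 mm²) is removed, clipping the outline — 1 connected region; (rotated 75° about Z; rotation is an isometry so areas/perimeters/island counts are preserved). The result has 1 disconnected region.

1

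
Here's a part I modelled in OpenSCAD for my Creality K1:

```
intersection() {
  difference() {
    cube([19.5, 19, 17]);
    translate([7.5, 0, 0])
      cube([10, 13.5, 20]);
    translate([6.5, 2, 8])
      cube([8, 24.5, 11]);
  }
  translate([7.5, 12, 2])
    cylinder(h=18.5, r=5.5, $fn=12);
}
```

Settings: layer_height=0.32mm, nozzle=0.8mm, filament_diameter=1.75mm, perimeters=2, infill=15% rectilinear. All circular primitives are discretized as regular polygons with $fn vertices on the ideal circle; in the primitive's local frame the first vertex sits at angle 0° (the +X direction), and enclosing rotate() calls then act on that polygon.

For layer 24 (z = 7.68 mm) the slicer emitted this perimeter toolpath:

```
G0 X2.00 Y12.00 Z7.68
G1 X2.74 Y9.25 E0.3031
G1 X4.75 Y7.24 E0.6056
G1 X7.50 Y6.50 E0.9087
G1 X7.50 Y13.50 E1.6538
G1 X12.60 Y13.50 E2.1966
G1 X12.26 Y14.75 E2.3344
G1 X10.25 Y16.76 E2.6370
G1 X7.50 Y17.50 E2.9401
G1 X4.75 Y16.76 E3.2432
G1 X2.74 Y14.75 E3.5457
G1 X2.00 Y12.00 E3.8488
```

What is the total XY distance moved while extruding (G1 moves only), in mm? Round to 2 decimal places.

Sum the Euclidean lengths of each G1 segment: total = 36.16 mm.

36.16 mm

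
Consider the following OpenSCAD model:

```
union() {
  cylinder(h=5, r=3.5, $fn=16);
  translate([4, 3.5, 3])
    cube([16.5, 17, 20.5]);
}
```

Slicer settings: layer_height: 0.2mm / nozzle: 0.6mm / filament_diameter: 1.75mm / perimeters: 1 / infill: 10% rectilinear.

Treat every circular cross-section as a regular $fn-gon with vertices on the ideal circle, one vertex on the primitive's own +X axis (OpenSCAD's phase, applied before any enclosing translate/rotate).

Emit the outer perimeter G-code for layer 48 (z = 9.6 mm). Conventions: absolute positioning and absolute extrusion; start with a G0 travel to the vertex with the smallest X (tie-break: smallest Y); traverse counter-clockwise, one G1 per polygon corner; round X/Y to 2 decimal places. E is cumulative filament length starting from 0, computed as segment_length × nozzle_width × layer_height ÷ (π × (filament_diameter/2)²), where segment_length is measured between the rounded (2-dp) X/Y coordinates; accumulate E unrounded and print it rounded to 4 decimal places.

At z = 9.6 mm: the cylinder does not reach this height (z outside [0, 5]); the cube at (4, 3.5) (footprint 16.5×17) is included at this height; Merging all regions: only the 16.5×17 cube at (4, 3.5) is present, so the union is just that shape — 1 connected region. The outline is a single polygon with 4 vertices. Extrusion per mm of travel: 0.6 × 0.2 / (π × 0.875²) = 0.049890. Accumulating E over each segment gives final E = 3.3426.

G0 X4.00 Y3.50 Z9.60
G1 X20.50 Y3.50 E0.8232
G1 X20.50 Y20.50 E1.6713
G1 X4.00 Y20.50 E2.4945
G1 X4.00 Y3.50 E3.3426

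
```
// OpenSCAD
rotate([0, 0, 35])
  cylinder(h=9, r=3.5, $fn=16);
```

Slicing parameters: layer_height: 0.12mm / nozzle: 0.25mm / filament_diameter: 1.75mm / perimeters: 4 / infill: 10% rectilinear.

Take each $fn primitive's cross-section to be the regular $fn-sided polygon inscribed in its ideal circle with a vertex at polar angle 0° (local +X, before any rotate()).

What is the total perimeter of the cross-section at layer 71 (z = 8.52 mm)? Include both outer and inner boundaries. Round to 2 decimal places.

21.85 mm

At z = 8.52 mm: the r=3.5 cylinder gives a regular 16-gon of circumradius 3.5 (constant along its height) (perimeter = 2·16·3.500·sin(180°/16) = 21.85 mm); (whole slice rotated 35° about Z — lengths, areas and connectivity unchanged). Overall, the cross-section is a single solid region. Total boundary length (outer) = 21.85 mm.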